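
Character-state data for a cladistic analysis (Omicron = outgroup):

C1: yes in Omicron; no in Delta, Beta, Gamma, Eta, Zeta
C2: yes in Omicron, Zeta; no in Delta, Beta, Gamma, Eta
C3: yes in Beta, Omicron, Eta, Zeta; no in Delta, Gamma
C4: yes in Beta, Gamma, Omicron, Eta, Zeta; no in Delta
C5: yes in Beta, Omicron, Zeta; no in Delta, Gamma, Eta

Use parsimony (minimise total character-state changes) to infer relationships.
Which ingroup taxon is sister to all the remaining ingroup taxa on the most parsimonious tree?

Zeta

The outgroup has state 'yes' for every character, so 'no' is the derived state throughout.
All ingroup taxa share the derived state 'no' for C1; it defines the ingroup but does not resolve relationships within it.
Only Beta, Delta, Eta, and Gamma show the derived state 'no' for C2, supporting them as a clade.
C3: derived state 'no' in Delta and Gamma only — synapomorphy for {Delta, Gamma}.
C4 (derived state 'no') is unique to Delta (autapomorphy; uninformative for grouping).
Only Delta, Eta, and Gamma show the derived state 'no' for C5, supporting them as a clade.
Most parsimonious ingroup topology: ((Beta,((Gamma,Delta),Eta)),Zeta).
Zeta is sister to the clade containing all other ingroup taxa, so it is the earliest-diverging (most basal) ingroup lineage.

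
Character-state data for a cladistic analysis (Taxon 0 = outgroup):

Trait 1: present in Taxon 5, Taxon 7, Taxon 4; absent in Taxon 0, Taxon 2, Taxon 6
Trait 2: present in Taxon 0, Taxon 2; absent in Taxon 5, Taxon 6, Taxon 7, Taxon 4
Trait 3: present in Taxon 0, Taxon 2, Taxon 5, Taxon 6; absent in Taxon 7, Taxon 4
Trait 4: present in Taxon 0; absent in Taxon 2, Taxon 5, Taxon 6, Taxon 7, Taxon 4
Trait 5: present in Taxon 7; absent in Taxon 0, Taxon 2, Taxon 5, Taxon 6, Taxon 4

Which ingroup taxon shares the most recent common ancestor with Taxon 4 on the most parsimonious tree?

Taxon 7

Character polarity is set by the outgroup: the derived state is whichever differs from the outgroup's state, so for Trait 2, Trait 3, Trait 4 the derived state is 'absent', and for the remaining characters it is 'present'.
Trait 1 (derived state 'present') is shared by Taxon 4, Taxon 5, and Taxon 7 — a synapomorphy uniting that clade.
Trait 2: derived state 'absent' in Taxon 4, Taxon 5, Taxon 6, and Taxon 7 only — synapomorphy for {Taxon 4, Taxon 5, Taxon 6, Taxon 7}.
Trait 3: derived state 'absent' in Taxon 4 and Taxon 7 only — synapomorphy for {Taxon 4, Taxon 7}.
All ingroup taxa share the derived state 'absent' for Trait 4; it defines the ingroup but does not resolve relationships within it.
Trait 5: derived state 'present' in Taxon 7 only — an autapomorphy, so it tells us nothing about relationships among taxa.
Most parsimonious ingroup topology: (Taxon 2,((Taxon 5,(Taxon 7,Taxon 4)),Taxon 6)).
Taxon 4 and Taxon 7 form a cherry on this tree, so they are sister taxa.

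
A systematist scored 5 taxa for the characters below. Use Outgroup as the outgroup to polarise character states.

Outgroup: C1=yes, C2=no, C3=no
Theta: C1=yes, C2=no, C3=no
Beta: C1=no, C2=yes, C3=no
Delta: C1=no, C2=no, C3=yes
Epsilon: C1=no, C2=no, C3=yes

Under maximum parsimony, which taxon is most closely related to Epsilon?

Character polarity is set by the outgroup: the derived state is whichever differs from the outgroup's state, so for C1 the derived state is 'no', and for the remaining characters it is 'yes'.
C1: derived state 'no' in Beta, Delta, and Epsilon only — synapomorphy for {Beta, Delta, Epsilon}.
C2: derived state 'yes' in Beta only — an autapomorphy, so it tells us nothing about relationships among taxa.
C3: derived state 'yes' in Delta and Epsilon only — synapomorphy for {Delta, Epsilon}.
Most parsimonious ingroup topology: (Theta,(Beta,(Delta,Epsilon))).
Epsilon and Delta form a cherry on this tree, so they are sister taxa.

Delta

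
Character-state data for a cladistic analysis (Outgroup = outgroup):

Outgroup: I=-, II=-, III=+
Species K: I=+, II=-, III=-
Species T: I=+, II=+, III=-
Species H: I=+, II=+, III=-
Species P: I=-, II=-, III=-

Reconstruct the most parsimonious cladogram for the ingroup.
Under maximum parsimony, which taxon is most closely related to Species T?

Species H

Character polarity is set by the outgroup: the derived state is whichever differs from the outgroup's state, so for III the derived state is '-', and for the remaining characters it is '+'.
I: derived state '+' in Species H, Species K, and Species T only — synapomorphy for {Species H, Species K, Species T}.
II (derived state '+') is shared by Species H and Species T — a synapomorphy uniting that clade.
All ingroup taxa share the derived state '-' for III; it defines the ingroup but does not resolve relationships within it.
Most parsimonious ingroup topology: ((Species K,(Species T,Species H)),Species P).
Species T and Species H form a cherry on this tree, so they are sister taxa.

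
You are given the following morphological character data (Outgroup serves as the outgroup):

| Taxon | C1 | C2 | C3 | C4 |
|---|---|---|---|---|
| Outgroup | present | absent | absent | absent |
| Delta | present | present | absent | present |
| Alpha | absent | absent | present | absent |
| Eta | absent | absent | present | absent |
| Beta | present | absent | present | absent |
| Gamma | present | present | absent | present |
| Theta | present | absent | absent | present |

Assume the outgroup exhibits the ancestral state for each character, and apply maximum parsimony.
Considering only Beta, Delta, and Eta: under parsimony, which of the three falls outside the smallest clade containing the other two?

Character polarity is set by the outgroup: the derived state is whichever differs from the outgroup's state, so for C1 the derived state is 'absent', and for the remaining characters it is 'present'.
C1: derived state 'absent' in Alpha and Eta only — synapomorphy for {Alpha, Eta}.
C2 (derived state 'present') is shared by Delta and Gamma — a synapomorphy uniting that clade.
Only Alpha, Beta, and Eta show the derived state 'present' for C3, supporting them as a clade.
Only Delta, Gamma, and Theta show the derived state 'present' for C4, supporting them as a clade.
Most parsimonious ingroup topology: (((Delta,Gamma),Theta),((Alpha,Eta),Beta)).
Beta and Eta share a more recent common ancestor with each other than either does with Delta, so Delta is the least closely related of the three.

Delta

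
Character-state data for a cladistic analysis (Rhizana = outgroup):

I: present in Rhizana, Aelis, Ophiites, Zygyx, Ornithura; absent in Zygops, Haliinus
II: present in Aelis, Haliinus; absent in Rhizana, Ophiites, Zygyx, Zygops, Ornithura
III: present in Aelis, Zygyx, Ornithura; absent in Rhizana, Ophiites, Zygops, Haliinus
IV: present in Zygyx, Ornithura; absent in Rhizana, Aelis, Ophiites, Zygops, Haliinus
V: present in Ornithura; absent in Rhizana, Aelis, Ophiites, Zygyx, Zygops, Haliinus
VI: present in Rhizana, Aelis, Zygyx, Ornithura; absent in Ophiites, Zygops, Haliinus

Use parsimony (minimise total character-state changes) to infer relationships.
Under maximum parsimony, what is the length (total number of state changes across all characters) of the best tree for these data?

Character polarity is set by the outgroup: the derived state is whichever differs from the outgroup's state, so for I, VI the derived state is 'absent', and for the remaining characters it is 'present'.
I (derived state 'absent') is shared by Haliinus and Zygops — a synapomorphy uniting that clade.
II groups Aelis and Haliinus, which is incompatible with the clades supported by the remaining characters; treating it as convergent (homoplasy) costs fewer steps than any alternative tree.
III (derived state 'present') is shared by Aelis, Ornithura, and Zygyx — a synapomorphy uniting that clade.
IV: derived state 'present' in Ornithura and Zygyx only — synapomorphy for {Ornithura, Zygyx}.
V: derived state 'present' in Ornithura only — an autapomorphy, so it tells us nothing about relationships among taxa.
Only Haliinus, Ophiites, and Zygops show the derived state 'absent' for VI, supporting them as a clade.
Most parsimonious ingroup topology: ((Aelis,(Zygyx,Ornithura)),(Ophiites,(Zygops,Haliinus))).
Changes per character on this tree: I: 1; II: 2; III: 1; IV: 1; V: 1; VI: 1.
Total = 7.

7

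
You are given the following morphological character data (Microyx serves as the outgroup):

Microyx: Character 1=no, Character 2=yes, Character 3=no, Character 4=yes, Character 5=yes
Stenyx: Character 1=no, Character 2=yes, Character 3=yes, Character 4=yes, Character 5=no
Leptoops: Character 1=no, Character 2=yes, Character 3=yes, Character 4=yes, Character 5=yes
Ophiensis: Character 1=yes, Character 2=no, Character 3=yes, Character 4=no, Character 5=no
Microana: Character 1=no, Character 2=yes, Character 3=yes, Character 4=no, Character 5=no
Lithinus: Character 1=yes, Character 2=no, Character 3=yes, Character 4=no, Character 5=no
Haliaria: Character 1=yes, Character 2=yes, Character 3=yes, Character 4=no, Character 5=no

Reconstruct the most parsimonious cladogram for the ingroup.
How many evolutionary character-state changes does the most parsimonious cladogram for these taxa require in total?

Character polarity is set by the outgroup: the derived state is whichever differs from the outgroup's state, so for Character 2, Character 4, Character 5 the derived state is 'no', and for the remaining characters it is 'yes'.
Only Haliaria, Lithinus, and Ophiensis show the derived state 'yes' for Character 1, supporting them as a clade.
Character 2: derived state 'no' in Lithinus and Ophiensis only — synapomorphy for {Lithinus, Ophiensis}.
All ingroup taxa share the derived state 'yes' for Character 3; it defines the ingroup but does not resolve relationships within it.
Only Haliaria, Lithinus, Microana, and Ophiensis show the derived state 'no' for Character 4, supporting them as a clade.
Character 5 (derived state 'no') is shared by Haliaria, Lithinus, Microana, Ophiensis, and Stenyx — a synapomorphy uniting that clade.
Most parsimonious ingroup topology: ((Stenyx,(((Ophiensis,Lithinus),Haliaria),Microana)),Leptoops).
Changes per character on this tree: Character 1: 1; Character 2: 1; Character 3: 1; Character 4: 1; Character 5: 1.
Total = 5.

5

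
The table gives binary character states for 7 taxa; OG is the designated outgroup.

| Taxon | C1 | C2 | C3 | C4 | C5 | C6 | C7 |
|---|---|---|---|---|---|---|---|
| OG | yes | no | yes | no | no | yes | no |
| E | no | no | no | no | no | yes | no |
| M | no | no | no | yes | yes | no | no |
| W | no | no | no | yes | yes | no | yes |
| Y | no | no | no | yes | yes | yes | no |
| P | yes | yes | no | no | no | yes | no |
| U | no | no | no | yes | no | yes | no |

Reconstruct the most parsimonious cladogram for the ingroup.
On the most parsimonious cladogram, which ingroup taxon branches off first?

P

Character polarity is set by the outgroup: the derived state is whichever differs from the outgroup's state, so for C1, C3, C6 the derived state is 'no', and for the remaining characters it is 'yes'.
C1: derived state 'no' in E, M, U, W, and Y only — synapomorphy for {E, M, U, W, Y}.
C2 (derived state 'yes') is unique to P (autapomorphy; uninformative for grouping).
C3 (derived state 'no') is shared by all ingroup taxa — unites the whole ingroup.
C4 (derived state 'yes') is shared by M, U, W, and Y — a synapomorphy uniting that clade.
C5: derived state 'yes' in M, W, and Y only — synapomorphy for {M, W, Y}.
Only M and W show the derived state 'no' for C6, supporting them as a clade.
C7 (derived state 'yes') is unique to W (autapomorphy; uninformative for grouping).
Most parsimonious ingroup topology: ((E,(((M,W),Y),U)),P).
P is sister to the clade containing all other ingroup taxa, so it is the earliest-diverging (most basal) ingroup lineage.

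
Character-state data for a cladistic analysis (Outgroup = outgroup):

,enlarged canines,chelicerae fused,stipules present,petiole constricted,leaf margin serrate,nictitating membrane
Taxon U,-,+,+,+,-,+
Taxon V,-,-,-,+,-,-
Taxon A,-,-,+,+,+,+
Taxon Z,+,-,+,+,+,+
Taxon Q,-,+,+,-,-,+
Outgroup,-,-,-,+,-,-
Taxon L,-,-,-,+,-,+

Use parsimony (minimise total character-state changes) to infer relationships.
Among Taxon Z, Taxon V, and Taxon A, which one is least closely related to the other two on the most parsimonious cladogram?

Taxon V

Character polarity is set by the outgroup: the derived state is whichever differs from the outgroup's state, so for petiole constricted the derived state is '-', and for the remaining characters it is '+'.
enlarged canines: derived state '+' in Taxon Z only — an autapomorphy, so it tells us nothing about relationships among taxa.
Only Taxon Q and Taxon U show the derived state '+' for chelicerae fused, supporting them as a clade.
stipules present: derived state '+' in Taxon A, Taxon Q, Taxon U, and Taxon Z only — synapomorphy for {Taxon A, Taxon Q, Taxon U, Taxon Z}.
petiole constricted: derived state '-' in Taxon Q only — an autapomorphy, so it tells us nothing about relationships among taxa.
leaf margin serrate: derived state '+' in Taxon A and Taxon Z only — synapomorphy for {Taxon A, Taxon Z}.
nictitating membrane: derived state '+' in Taxon A, Taxon L, Taxon Q, Taxon U, and Taxon Z only — synapomorphy for {Taxon A, Taxon L, Taxon Q, Taxon U, Taxon Z}.
Most parsimonious ingroup topology: (Taxon V,(((Taxon A,Taxon Z),(Taxon Q,Taxon U)),Taxon L)).
Taxon A and Taxon Z share a more recent common ancestor with each other than either does with Taxon V, so Taxon V is the least closely related of the three.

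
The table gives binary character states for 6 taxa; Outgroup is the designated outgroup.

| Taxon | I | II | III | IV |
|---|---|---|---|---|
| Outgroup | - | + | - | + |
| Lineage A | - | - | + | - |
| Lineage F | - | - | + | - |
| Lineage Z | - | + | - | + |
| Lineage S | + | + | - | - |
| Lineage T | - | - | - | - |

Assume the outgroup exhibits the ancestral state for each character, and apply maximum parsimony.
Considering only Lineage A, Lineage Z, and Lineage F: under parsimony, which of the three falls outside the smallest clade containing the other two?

Lineage Z

Character polarity is set by the outgroup: the derived state is whichever differs from the outgroup's state, so for II, IV the derived state is '-', and for the remaining characters it is '+'.
I (derived state '+') is unique to Lineage S (autapomorphy; uninformative for grouping).
II: derived state '-' in Lineage A, Lineage F, and Lineage T only — synapomorphy for {Lineage A, Lineage F, Lineage T}.
III (derived state '+') is shared by Lineage A and Lineage F — a synapomorphy uniting that clade.
Only Lineage A, Lineage F, Lineage S, and Lineage T show the derived state '-' for IV, supporting them as a clade.
Most parsimonious ingroup topology: ((((Lineage A,Lineage F),Lineage T),Lineage S),Lineage Z).
Lineage A and Lineage F share a more recent common ancestor with each other than either does with Lineage Z, so Lineage Z is the least closely related of the three.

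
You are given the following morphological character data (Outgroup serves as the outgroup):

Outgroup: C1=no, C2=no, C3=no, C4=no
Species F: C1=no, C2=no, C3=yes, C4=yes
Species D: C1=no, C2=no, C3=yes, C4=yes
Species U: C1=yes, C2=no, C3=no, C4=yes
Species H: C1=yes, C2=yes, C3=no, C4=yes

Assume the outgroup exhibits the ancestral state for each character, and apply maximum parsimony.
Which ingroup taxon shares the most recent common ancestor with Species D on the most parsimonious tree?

The outgroup has state 'no' for every character, so 'yes' is the derived state throughout.
Only Species H and Species U show the derived state 'yes' for C1, supporting them as a clade.
C2 (derived state 'yes') is unique to Species H (autapomorphy; uninformative for grouping).
Only Species D and Species F show the derived state 'yes' for C3, supporting them as a clade.
All ingroup taxa share the derived state 'yes' for C4; it defines the ingroup but does not resolve relationships within it.
Most parsimonious ingroup topology: ((Species F,Species D),(Species U,Species H)).
Species D and Species F form a cherry on this tree, so they are sister taxa.

Species F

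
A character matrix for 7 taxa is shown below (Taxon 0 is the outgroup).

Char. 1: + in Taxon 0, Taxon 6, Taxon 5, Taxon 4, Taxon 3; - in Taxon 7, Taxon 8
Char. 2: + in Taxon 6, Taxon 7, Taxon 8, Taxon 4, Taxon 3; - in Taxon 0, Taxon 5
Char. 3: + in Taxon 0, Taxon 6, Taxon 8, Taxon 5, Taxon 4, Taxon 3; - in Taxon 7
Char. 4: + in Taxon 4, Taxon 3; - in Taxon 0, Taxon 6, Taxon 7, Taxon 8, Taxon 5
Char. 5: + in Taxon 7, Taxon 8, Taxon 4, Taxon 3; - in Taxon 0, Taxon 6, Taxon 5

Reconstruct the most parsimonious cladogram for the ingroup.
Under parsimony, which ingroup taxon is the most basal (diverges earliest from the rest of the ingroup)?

Taxon 5

Character polarity is set by the outgroup: the derived state is whichever differs from the outgroup's state, so for Char. 1, Char. 3 the derived state is '-', and for the remaining characters it is '+'.
Only Taxon 7 and Taxon 8 show the derived state '-' for Char. 1, supporting them as a clade.
Char. 2: derived state '+' in Taxon 3, Taxon 4, Taxon 6, Taxon 7, and Taxon 8 only — synapomorphy for {Taxon 3, Taxon 4, Taxon 6, Taxon 7, Taxon 8}.
Char. 3: derived state '-' in Taxon 7 only — an autapomorphy, so it tells us nothing about relationships among taxa.
Char. 4: derived state '+' in Taxon 3 and Taxon 4 only — synapomorphy for {Taxon 3, Taxon 4}.
Only Taxon 3, Taxon 4, Taxon 7, and Taxon 8 show the derived state '+' for Char. 5, supporting them as a clade.
Most parsimonious ingroup topology: ((Taxon 6,((Taxon 7,Taxon 8),(Taxon 4,Taxon 3))),Taxon 5).
Taxon 5 is sister to the clade containing all other ingroup taxa, so it is the earliest-diverging (most basal) ingroup lineage.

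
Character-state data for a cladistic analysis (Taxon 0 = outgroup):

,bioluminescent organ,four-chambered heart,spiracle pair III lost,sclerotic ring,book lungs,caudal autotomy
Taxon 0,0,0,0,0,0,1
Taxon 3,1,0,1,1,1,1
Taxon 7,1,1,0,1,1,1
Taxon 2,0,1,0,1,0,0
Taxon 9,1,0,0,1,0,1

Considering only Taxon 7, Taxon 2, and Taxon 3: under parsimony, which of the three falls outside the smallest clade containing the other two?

Taxon 2

Character polarity is set by the outgroup: the derived state is whichever differs from the outgroup's state, so for caudal autotomy the derived state is '0', and for the remaining characters it is '1'.
Only Taxon 3, Taxon 7, and Taxon 9 show the derived state '1' for bioluminescent organ, supporting them as a clade.
four-chambered heart groups Taxon 2 and Taxon 7, which is incompatible with the clades supported by the remaining characters; treating it as convergent (homoplasy) costs fewer steps than any alternative tree.
spiracle pair III lost (derived state '1') is unique to Taxon 3 (autapomorphy; uninformative for grouping).
sclerotic ring (derived state '1') is shared by all ingroup taxa — unites the whole ingroup.
Only Taxon 3 and Taxon 7 show the derived state '1' for book lungs, supporting them as a clade.
caudal autotomy: derived state '0' in Taxon 2 only — an autapomorphy, so it tells us nothing about relationships among taxa.
Most parsimonious ingroup topology: (((Taxon 3,Taxon 7),Taxon 9),Taxon 2).
Taxon 3 and Taxon 7 share a more recent common ancestor with each other than either does with Taxon 2, so Taxon 2 is the least closely related of the three.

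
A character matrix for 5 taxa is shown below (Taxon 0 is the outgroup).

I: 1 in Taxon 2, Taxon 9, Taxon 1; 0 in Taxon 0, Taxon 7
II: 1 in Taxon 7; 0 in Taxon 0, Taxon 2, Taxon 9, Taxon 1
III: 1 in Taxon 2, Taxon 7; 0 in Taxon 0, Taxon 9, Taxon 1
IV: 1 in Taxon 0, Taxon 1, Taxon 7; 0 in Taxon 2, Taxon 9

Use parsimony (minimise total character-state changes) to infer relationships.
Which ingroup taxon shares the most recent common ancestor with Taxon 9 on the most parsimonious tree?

Taxon 2

Character polarity is set by the outgroup: the derived state is whichever differs from the outgroup's state, so for IV the derived state is '0', and for the remaining characters it is '1'.
I (derived state '1') is shared by Taxon 1, Taxon 2, and Taxon 9 — a synapomorphy uniting that clade.
II (derived state '1') is unique to Taxon 7 (autapomorphy; uninformative for grouping).
III (state '1') occurs in Taxon 2 and Taxon 7 but conflicts with the nesting implied by the other characters — most parsimoniously interpreted as homoplasy.
IV: derived state '0' in Taxon 2 and Taxon 9 only — synapomorphy for {Taxon 2, Taxon 9}.
Most parsimonious ingroup topology: (Taxon 7,((Taxon 2,Taxon 9),Taxon 1)).
Taxon 9 and Taxon 2 form a cherry on this tree, so they are sister taxa.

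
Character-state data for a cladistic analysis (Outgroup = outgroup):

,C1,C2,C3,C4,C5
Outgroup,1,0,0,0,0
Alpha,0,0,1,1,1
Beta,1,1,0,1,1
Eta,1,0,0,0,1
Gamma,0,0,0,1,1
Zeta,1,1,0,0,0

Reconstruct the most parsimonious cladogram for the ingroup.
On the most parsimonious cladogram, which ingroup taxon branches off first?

Character polarity is set by the outgroup: the derived state is whichever differs from the outgroup's state, so for C1 the derived state is '0', and for the remaining characters it is '1'.
C1 (derived state '0') is shared by Alpha and Gamma — a synapomorphy uniting that clade.
C2 groups Beta and Zeta, which is incompatible with the clades supported by the remaining characters; treating it as convergent (homoplasy) costs fewer steps than any alternative tree.
C3: derived state '1' in Alpha only — an autapomorphy, so it tells us nothing about relationships among taxa.
Only Alpha, Beta, and Gamma show the derived state '1' for C4, supporting them as a clade.
C5: derived state '1' in Alpha, Beta, Eta, and Gamma only — synapomorphy for {Alpha, Beta, Eta, Gamma}.
Most parsimonious ingroup topology: ((((Alpha,Gamma),Beta),Eta),Zeta).
Zeta is sister to the clade containing all other ingroup taxa, so it is the earliest-diverging (most basal) ingroup lineage.

Zeta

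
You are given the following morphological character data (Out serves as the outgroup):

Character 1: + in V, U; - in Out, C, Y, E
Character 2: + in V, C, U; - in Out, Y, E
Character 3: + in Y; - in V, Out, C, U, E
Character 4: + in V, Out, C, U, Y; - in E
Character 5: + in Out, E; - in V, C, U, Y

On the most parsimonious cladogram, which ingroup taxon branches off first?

E

Character polarity is set by the outgroup: the derived state is whichever differs from the outgroup's state, so for Character 4, Character 5 the derived state is '-', and for the remaining characters it is '+'.
Character 1: derived state '+' in U and V only — synapomorphy for {U, V}.
Character 2: derived state '+' in C, U, and V only — synapomorphy for {C, U, V}.
Character 3 (derived state '+') is unique to Y (autapomorphy; uninformative for grouping).
Character 4 (derived state '-') is unique to E (autapomorphy; uninformative for grouping).
Character 5: derived state '-' in C, U, V, and Y only — synapomorphy for {C, U, V, Y}.
Most parsimonious ingroup topology: ((Y,((V,U),C)),E).
E is sister to the clade containing all other ingroup taxa, so it is the earliest-diverging (most basal) ingroup lineage.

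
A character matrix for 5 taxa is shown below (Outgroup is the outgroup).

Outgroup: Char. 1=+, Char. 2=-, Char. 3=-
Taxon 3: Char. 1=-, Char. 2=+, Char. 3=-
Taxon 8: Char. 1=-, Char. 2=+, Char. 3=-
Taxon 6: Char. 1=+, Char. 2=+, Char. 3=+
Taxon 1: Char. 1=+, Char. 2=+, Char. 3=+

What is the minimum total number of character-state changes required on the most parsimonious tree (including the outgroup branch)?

3

Character polarity is set by the outgroup: the derived state is whichever differs from the outgroup's state, so for Char. 1 the derived state is '-', and for the remaining characters it is '+'.
Char. 1: derived state '-' in Taxon 3 and Taxon 8 only — synapomorphy for {Taxon 3, Taxon 8}.
Char. 2 (derived state '+') is shared by all ingroup taxa — unites the whole ingroup.
Char. 3: derived state '+' in Taxon 1 and Taxon 6 only — synapomorphy for {Taxon 1, Taxon 6}.
Most parsimonious ingroup topology: ((Taxon 3,Taxon 8),(Taxon 6,Taxon 1)).
Changes per character on this tree: Char. 1: 1; Char. 2: 1; Char. 3: 1.
Total = 3.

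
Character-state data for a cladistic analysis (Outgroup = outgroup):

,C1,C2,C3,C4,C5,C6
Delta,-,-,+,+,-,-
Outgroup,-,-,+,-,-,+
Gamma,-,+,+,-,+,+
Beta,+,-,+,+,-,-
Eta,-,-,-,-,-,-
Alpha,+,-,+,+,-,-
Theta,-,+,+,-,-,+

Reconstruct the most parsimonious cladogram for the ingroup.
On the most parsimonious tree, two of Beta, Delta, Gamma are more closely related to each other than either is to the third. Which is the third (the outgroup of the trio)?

Gamma

Character polarity is set by the outgroup: the derived state is whichever differs from the outgroup's state, so for C3, C6 the derived state is '-', and for the remaining characters it is '+'.
C1: derived state '+' in Alpha and Beta only — synapomorphy for {Alpha, Beta}.
Only Gamma and Theta show the derived state '+' for C2, supporting them as a clade.
C3: derived state '-' in Eta only — an autapomorphy, so it tells us nothing about relationships among taxa.
C4: derived state '+' in Alpha, Beta, and Delta only — synapomorphy for {Alpha, Beta, Delta}.
C5 (derived state '+') is unique to Gamma (autapomorphy; uninformative for grouping).
C6: derived state '-' in Alpha, Beta, Delta, and Eta only — synapomorphy for {Alpha, Beta, Delta, Eta}.
Most parsimonious ingroup topology: ((Theta,Gamma),(((Beta,Alpha),Delta),Eta)).
Delta and Beta share a more recent common ancestor with each other than either does with Gamma, so Gamma is the least closely related of the three.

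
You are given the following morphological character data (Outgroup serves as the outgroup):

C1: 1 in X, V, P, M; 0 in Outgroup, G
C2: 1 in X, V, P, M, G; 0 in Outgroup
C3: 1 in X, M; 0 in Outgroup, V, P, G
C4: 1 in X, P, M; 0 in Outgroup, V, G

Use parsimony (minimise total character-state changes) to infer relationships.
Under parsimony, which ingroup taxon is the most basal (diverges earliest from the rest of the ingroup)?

The outgroup has state '0' for every character, so '1' is the derived state throughout.
C1 (derived state '1') is shared by M, P, V, and X — a synapomorphy uniting that clade.
All ingroup taxa share the derived state '1' for C2; it defines the ingroup but does not resolve relationships within it.
C3 (derived state '1') is shared by M and X — a synapomorphy uniting that clade.
C4 (derived state '1') is shared by M, P, and X — a synapomorphy uniting that clade.
Most parsimonious ingroup topology: ((((X,M),P),V),G).
G is sister to the clade containing all other ingroup taxa, so it is the earliest-diverging (most basal) ingroup lineage.

G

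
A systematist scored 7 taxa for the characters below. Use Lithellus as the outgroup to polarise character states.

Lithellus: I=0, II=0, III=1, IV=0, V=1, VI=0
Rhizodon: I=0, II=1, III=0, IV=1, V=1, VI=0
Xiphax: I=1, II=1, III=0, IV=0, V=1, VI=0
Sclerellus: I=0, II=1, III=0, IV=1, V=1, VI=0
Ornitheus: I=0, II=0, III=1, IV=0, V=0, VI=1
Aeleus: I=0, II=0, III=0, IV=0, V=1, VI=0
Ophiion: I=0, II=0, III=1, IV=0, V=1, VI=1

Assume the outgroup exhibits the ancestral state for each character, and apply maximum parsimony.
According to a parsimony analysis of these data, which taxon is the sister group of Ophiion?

Character polarity is set by the outgroup: the derived state is whichever differs from the outgroup's state, so for III, V the derived state is '0', and for the remaining characters it is '1'.
I: derived state '1' in Xiphax only — an autapomorphy, so it tells us nothing about relationships among taxa.
II (derived state '1') is shared by Rhizodon, Sclerellus, and Xiphax — a synapomorphy uniting that clade.
Only Aeleus, Rhizodon, Sclerellus, and Xiphax show the derived state '0' for III, supporting them as a clade.
IV (derived state '1') is shared by Rhizodon and Sclerellus — a synapomorphy uniting that clade.
V: derived state '0' in Ornitheus only — an autapomorphy, so it tells us nothing about relationships among taxa.
Only Ophiion and Ornitheus show the derived state '1' for VI, supporting them as a clade.
Most parsimonious ingroup topology: ((((Rhizodon,Sclerellus),Xiphax),Aeleus),(Ornitheus,Ophiion)).
Ophiion and Ornitheus form a cherry on this tree, so they are sister taxa.

Ornitheus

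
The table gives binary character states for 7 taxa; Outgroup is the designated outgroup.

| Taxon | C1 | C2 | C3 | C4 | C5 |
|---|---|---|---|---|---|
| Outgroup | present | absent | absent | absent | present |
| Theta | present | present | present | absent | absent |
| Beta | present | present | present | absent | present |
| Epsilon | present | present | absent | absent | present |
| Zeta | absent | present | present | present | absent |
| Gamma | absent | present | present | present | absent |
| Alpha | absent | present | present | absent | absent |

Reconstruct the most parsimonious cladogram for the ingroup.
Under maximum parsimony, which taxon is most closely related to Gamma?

Character polarity is set by the outgroup: the derived state is whichever differs from the outgroup's state, so for C1, C5 the derived state is 'absent', and for the remaining characters it is 'present'.
C1: derived state 'absent' in Alpha, Gamma, and Zeta only — synapomorphy for {Alpha, Gamma, Zeta}.
C2 (derived state 'present') is shared by all ingroup taxa — unites the whole ingroup.
C3 (derived state 'present') is shared by Alpha, Beta, Gamma, Theta, and Zeta — a synapomorphy uniting that clade.
Only Gamma and Zeta show the derived state 'present' for C4, supporting them as a clade.
C5: derived state 'absent' in Alpha, Gamma, Theta, and Zeta only — synapomorphy for {Alpha, Gamma, Theta, Zeta}.
Most parsimonious ingroup topology: (((Theta,((Zeta,Gamma),Alpha)),Beta),Epsilon).
Gamma and Zeta form a cherry on this tree, so they are sister taxa.

Zeta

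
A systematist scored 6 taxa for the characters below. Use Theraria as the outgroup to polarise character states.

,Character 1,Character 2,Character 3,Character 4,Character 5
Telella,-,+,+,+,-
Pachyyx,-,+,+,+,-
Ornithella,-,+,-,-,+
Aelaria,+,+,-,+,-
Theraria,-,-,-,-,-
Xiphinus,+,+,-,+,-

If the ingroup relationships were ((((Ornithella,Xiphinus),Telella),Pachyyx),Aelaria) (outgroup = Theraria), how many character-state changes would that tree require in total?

Map each character onto ((((Ornithella,Xiphinus),Telella),Pachyyx),Aelaria) (rooted by Theraria) and count the minimum state changes it requires (Fitch parsimony):
Character 1: 2; Character 2: 1; Character 3: 2; Character 4: 2; Character 5: 1.
Total tree length = 8.

8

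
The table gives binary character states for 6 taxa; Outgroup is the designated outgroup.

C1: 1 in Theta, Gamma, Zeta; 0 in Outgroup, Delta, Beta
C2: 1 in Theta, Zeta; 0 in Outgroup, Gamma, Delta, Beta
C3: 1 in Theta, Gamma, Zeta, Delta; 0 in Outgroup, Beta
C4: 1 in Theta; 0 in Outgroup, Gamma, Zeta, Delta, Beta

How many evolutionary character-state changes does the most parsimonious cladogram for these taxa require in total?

The outgroup has state '0' for every character, so '1' is the derived state throughout.
Only Gamma, Theta, and Zeta show the derived state '1' for C1, supporting them as a clade.
C2: derived state '1' in Theta and Zeta only — synapomorphy for {Theta, Zeta}.
C3 (derived state '1') is shared by Delta, Gamma, Theta, and Zeta — a synapomorphy uniting that clade.
C4 (derived state '1') is unique to Theta (autapomorphy; uninformative for grouping).
Most parsimonious ingroup topology: ((((Theta,Zeta),Gamma),Delta),Beta).
Changes per character on this tree: C1: 1; C2: 1; C3: 1; C4: 1.
Total = 4.

4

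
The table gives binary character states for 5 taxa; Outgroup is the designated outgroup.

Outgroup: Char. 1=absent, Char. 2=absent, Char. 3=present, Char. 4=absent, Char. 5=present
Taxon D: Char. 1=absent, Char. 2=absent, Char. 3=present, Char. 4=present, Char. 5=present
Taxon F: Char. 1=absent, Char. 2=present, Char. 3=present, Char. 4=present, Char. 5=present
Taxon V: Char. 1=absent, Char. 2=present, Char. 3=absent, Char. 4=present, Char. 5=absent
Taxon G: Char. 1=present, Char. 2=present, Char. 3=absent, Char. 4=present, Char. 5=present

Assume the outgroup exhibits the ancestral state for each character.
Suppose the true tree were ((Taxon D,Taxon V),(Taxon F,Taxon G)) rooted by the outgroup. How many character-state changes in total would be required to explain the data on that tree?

7

Map each character onto ((Taxon D,Taxon V),(Taxon F,Taxon G)) (rooted by Outgroup) and count the minimum state changes it requires (Fitch parsimony):
Char. 1: 1; Char. 2: 2; Char. 3: 2; Char. 4: 1; Char. 5: 1.
Total tree length = 7.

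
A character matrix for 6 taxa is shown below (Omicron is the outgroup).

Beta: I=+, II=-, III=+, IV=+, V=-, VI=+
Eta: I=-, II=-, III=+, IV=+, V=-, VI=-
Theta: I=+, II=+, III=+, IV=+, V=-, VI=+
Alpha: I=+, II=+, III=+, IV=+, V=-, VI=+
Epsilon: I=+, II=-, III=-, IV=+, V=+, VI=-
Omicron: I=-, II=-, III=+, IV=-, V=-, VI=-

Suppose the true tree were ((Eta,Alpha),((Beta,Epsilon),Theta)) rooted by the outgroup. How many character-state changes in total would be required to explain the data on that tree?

Map each character onto ((Eta,Alpha),((Beta,Epsilon),Theta)) (rooted by Omicron) and count the minimum state changes it requires (Fitch parsimony):
I: 2; II: 2; III: 1; IV: 1; V: 1; VI: 3.
Total tree length = 10.

10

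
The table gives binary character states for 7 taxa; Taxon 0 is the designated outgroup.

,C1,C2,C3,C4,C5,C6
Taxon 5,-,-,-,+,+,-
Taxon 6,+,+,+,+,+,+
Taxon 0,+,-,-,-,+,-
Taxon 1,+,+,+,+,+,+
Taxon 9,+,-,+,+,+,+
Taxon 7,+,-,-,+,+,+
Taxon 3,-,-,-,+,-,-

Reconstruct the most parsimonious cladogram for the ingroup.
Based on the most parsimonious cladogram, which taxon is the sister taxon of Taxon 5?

Character polarity is set by the outgroup: the derived state is whichever differs from the outgroup's state, so for C1, C5 the derived state is '-', and for the remaining characters it is '+'.
C1: derived state '-' in Taxon 3 and Taxon 5 only — synapomorphy for {Taxon 3, Taxon 5}.
Only Taxon 1 and Taxon 6 show the derived state '+' for C2, supporting them as a clade.
Only Taxon 1, Taxon 6, and Taxon 9 show the derived state '+' for C3, supporting them as a clade.
C4 (derived state '+') is shared by all ingroup taxa — unites the whole ingroup.
C5: derived state '-' in Taxon 3 only — an autapomorphy, so it tells us nothing about relationships among taxa.
Only Taxon 1, Taxon 6, Taxon 7, and Taxon 9 show the derived state '+' for C6, supporting them as a clade.
Most parsimonious ingroup topology: ((((Taxon 6,Taxon 1),Taxon 9),Taxon 7),(Taxon 3,Taxon 5)).
Taxon 5 and Taxon 3 form a cherry on this tree, so they are sister taxa.

Taxon 3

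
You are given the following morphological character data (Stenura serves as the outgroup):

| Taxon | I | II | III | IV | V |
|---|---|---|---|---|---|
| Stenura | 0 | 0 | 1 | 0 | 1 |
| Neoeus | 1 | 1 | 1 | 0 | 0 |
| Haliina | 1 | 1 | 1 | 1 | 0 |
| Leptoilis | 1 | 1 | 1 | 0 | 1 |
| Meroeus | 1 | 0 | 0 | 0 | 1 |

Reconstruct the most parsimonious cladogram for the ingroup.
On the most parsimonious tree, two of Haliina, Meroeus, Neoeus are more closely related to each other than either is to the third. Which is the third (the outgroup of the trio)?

Meroeus

Character polarity is set by the outgroup: the derived state is whichever differs from the outgroup's state, so for III, V the derived state is '0', and for the remaining characters it is '1'.
I (derived state '1') is shared by all ingroup taxa — unites the whole ingroup.
Only Haliina, Leptoilis, and Neoeus show the derived state '1' for II, supporting them as a clade.
III (derived state '0') is unique to Meroeus (autapomorphy; uninformative for grouping).
IV: derived state '1' in Haliina only — an autapomorphy, so it tells us nothing about relationships among taxa.
Only Haliina and Neoeus show the derived state '0' for V, supporting them as a clade.
Most parsimonious ingroup topology: (((Neoeus,Haliina),Leptoilis),Meroeus).
Neoeus and Haliina share a more recent common ancestor with each other than either does with Meroeus, so Meroeus is the least closely related of the three.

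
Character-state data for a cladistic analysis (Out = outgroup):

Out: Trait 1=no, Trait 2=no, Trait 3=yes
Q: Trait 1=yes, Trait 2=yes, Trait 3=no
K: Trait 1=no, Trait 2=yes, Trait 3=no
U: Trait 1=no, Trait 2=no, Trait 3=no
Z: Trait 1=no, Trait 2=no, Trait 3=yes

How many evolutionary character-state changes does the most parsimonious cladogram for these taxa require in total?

Character polarity is set by the outgroup: the derived state is whichever differs from the outgroup's state, so for Trait 3 the derived state is 'no', and for the remaining characters it is 'yes'.
Trait 1 (derived state 'yes') is unique to Q (autapomorphy; uninformative for grouping).
Trait 2: derived state 'yes' in K and Q only — synapomorphy for {K, Q}.
Trait 3 (derived state 'no') is shared by K, Q, and U — a synapomorphy uniting that clade.
Most parsimonious ingroup topology: (((Q,K),U),Z).
Changes per character on this tree: Trait 1: 1; Trait 2: 1; Trait 3: 1.
Total = 3.

3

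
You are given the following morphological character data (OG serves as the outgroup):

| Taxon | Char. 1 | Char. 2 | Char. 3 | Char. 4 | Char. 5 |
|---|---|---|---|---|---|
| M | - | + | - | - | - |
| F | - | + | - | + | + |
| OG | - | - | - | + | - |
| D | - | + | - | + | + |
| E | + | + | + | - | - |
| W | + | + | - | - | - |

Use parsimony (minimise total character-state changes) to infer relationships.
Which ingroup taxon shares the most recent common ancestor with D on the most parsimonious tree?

Character polarity is set by the outgroup: the derived state is whichever differs from the outgroup's state, so for Char. 4 the derived state is '-', and for the remaining characters it is '+'.
Char. 1: derived state '+' in E and W only — synapomorphy for {E, W}.
Char. 2 (derived state '+') is shared by all ingroup taxa — unites the whole ingroup.
Char. 3 (derived state '+') is unique to E (autapomorphy; uninformative for grouping).
Char. 4: derived state '-' in E, M, and W only — synapomorphy for {E, M, W}.
Char. 5 (derived state '+') is shared by D and F — a synapomorphy uniting that clade.
Most parsimonious ingroup topology: (((E,W),M),(F,D)).
D and F form a cherry on this tree, so they are sister taxa.

F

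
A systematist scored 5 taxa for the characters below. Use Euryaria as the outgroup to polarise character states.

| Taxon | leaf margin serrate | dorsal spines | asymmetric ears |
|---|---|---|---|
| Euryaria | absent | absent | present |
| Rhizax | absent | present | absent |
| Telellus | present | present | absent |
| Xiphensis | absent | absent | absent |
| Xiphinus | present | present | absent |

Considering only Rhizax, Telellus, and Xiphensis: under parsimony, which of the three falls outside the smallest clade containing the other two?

Character polarity is set by the outgroup: the derived state is whichever differs from the outgroup's state, so for asymmetric ears the derived state is 'absent', and for the remaining characters it is 'present'.
leaf margin serrate (derived state 'present') is shared by Telellus and Xiphinus — a synapomorphy uniting that clade.
dorsal spines (derived state 'present') is shared by Rhizax, Telellus, and Xiphinus — a synapomorphy uniting that clade.
All ingroup taxa share the derived state 'absent' for asymmetric ears; it defines the ingroup but does not resolve relationships within it.
Most parsimonious ingroup topology: ((Rhizax,(Telellus,Xiphinus)),Xiphensis).
Rhizax and Telellus share a more recent common ancestor with each other than either does with Xiphensis, so Xiphensis is the least closely related of the three.

Xiphensis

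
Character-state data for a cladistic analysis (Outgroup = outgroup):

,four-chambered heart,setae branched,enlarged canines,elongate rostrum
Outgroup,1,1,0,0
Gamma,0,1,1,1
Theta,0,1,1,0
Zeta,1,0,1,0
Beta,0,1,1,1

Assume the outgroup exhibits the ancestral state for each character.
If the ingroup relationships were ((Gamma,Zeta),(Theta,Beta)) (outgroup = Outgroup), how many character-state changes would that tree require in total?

6

Map each character onto ((Gamma,Zeta),(Theta,Beta)) (rooted by Outgroup) and count the minimum state changes it requires (Fitch parsimony):
four-chambered heart: 2; setae branched: 1; enlarged canines: 1; elongate rostrum: 2.
Total tree length = 6.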